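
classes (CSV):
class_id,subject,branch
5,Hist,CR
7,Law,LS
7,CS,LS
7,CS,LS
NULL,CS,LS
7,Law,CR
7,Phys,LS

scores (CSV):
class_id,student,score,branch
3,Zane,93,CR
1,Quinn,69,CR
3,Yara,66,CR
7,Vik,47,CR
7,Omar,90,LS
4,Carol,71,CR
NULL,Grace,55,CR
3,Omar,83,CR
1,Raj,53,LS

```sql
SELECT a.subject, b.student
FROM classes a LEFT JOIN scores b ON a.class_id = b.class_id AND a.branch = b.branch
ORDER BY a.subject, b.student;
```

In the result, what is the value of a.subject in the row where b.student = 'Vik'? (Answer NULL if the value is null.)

Law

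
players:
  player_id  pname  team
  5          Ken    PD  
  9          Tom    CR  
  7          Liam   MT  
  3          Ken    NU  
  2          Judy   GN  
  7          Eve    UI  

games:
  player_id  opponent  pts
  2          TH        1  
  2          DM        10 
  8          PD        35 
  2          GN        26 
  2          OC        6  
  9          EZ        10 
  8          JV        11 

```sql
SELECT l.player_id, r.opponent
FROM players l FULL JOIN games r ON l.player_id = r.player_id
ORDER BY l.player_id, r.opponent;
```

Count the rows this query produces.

FULL OUTER JOIN keeps every row from both sides; unmatched rows get NULL for the other side's columns.
Matching on l.player_id = r.player_id.
Matched pairs: 5; unmatched l rows kept: 4; unmatched r rows kept: 2.
Total: 5 matched + 6 padded = 11 rows.

11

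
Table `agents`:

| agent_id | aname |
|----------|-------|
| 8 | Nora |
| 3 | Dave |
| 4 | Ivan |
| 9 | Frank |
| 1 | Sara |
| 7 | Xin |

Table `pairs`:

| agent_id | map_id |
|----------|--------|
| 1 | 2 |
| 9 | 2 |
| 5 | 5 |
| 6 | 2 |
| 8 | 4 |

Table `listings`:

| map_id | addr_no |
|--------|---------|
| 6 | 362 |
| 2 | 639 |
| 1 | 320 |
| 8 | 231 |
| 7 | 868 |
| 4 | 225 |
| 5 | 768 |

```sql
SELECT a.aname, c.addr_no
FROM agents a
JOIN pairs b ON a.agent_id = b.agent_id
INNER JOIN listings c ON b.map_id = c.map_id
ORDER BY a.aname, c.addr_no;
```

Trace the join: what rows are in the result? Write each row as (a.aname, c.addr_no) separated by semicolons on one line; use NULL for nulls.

(Frank, 639); (Nora, 225); (Sara, 639)

Evaluate left to right. First `agents a INNER JOIN pairs b` on agent_id: 3 row(s).
Then INNER JOIN `listings c` on map_id: keep only rows whose b.map_id appears in c.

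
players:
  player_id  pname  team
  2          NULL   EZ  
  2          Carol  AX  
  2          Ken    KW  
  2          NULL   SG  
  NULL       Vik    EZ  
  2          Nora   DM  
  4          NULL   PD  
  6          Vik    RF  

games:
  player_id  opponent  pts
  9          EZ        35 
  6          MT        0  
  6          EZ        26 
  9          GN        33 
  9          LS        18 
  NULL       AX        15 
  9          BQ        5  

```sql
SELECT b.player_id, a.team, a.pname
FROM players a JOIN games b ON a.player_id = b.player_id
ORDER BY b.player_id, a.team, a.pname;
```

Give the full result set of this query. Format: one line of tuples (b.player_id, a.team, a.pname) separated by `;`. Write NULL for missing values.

(6, RF, Vik); (6, RF, Vik)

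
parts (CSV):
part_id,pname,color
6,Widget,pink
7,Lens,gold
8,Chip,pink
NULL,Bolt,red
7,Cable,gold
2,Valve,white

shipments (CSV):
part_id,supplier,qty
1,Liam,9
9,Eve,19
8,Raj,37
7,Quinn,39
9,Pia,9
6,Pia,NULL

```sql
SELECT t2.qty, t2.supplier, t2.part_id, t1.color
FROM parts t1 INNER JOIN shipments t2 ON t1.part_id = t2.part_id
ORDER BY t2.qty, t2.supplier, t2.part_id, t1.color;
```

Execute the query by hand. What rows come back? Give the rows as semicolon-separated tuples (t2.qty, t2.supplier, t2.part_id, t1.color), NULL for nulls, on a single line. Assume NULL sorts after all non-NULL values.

INNER JOIN keeps only pairs where the ON condition holds.
Matching on t1.part_id = t2.part_id. A NULL in a compared column never satisfies the condition.
Matched pairs: 4.

(37, Raj, 8, pink); (39, Quinn, 7, gold); (39, Quinn, 7, gold); (NULL, Pia, 6, pink)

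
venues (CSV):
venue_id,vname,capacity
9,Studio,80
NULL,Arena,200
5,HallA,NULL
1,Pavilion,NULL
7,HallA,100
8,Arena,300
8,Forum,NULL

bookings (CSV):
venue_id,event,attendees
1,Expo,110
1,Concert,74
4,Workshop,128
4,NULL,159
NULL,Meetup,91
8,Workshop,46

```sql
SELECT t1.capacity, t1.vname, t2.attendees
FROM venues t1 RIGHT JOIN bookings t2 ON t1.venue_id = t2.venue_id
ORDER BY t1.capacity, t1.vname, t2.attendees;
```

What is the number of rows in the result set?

RIGHT JOIN keeps every row from `bookings`; unmatched rows get NULL for `venues`'s columns.
Matching on t1.venue_id = t2.venue_id. A NULL in a compared column never satisfies the condition.
- t1[0] venue_id=9 → no match.
- t1[1] venue_id=NULL → no match.
- t1[2] venue_id=5 → no match.
- t1[3] venue_id=1 → 2 match(es) in t2 → 2 row(s).
- t1[4] venue_id=7 → no match.
- t1[5] venue_id=8 → 1 match(es) in t2 → 1 row(s).
- t1[6] venue_id=8 → 1 match(es) in t2 → 1 row(s).
- plus 3 unmatched t2 row(s), each kept with NULL t1 columns.
Total: 4 matched + 3 padded = 7 rows.

7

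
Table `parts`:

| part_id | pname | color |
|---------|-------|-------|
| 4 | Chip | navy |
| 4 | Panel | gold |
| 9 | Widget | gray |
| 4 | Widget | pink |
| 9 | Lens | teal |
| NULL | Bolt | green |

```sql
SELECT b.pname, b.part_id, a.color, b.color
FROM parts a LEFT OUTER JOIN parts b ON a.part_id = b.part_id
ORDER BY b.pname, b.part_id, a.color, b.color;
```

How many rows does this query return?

14

LEFT JOIN keeps every row from `parts a`; unmatched rows get NULL for `parts b`'s columns.
Matching on a.part_id = b.part_id. A NULL in a compared column never satisfies the condition.
Matched pairs: 13; unmatched a rows kept: 1.
Total: 13 matched + 1 padded = 14 rows.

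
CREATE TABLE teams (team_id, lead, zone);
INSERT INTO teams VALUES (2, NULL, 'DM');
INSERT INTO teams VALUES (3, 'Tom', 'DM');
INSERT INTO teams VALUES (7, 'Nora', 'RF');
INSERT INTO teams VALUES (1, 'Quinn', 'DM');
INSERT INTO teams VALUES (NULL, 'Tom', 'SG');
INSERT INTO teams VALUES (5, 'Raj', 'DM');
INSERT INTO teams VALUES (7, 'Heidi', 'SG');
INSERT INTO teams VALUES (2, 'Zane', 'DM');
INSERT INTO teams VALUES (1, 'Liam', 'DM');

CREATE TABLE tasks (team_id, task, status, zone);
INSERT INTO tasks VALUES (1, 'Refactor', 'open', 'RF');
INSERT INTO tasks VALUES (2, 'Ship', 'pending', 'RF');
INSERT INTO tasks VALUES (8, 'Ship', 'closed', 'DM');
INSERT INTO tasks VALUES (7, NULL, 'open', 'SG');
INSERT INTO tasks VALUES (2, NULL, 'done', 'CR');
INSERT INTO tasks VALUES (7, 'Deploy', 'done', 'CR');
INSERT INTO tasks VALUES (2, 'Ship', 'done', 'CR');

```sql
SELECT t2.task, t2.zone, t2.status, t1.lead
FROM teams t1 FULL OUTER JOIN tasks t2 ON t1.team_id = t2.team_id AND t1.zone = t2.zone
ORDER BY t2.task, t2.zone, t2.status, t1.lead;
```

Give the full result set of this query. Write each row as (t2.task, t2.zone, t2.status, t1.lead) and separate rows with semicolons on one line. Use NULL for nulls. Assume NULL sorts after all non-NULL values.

(Deploy, CR, done, NULL); (Refactor, RF, open, NULL); (Ship, CR, done, NULL); (Ship, DM, closed, NULL); (Ship, RF, pending, NULL); (NULL, CR, done, NULL); (NULL, SG, open, Heidi); (NULL, NULL, NULL, Liam); (NULL, NULL, NULL, Nora); (NULL, NULL, NULL, Quinn); (NULL, NULL, NULL, Raj); (NULL, NULL, NULL, Tom); (NULL, NULL, NULL, Tom); (NULL, NULL, NULL, Zane); (NULL, NULL, NULL, NULL)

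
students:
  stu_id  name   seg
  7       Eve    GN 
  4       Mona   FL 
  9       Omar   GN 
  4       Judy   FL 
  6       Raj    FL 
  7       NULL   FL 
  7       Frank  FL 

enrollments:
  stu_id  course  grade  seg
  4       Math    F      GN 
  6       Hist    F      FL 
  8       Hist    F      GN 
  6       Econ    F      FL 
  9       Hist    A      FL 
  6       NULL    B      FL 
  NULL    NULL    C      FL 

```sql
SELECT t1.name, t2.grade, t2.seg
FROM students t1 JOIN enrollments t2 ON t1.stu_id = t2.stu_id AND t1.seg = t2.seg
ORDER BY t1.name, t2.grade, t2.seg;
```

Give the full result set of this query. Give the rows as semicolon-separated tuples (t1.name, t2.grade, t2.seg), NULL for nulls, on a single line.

(Raj, B, FL); (Raj, F, FL); (Raj, F, FL)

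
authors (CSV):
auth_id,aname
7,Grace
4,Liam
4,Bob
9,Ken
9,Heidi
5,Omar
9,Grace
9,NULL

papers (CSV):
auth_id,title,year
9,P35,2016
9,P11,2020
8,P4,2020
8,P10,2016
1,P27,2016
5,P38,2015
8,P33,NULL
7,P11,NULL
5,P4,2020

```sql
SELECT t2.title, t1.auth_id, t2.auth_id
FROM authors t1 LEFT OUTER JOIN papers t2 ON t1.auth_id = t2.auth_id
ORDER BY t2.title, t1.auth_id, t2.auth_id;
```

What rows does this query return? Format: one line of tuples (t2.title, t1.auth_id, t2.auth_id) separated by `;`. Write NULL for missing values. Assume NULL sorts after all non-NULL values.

(P11, 7, 7); (P11, 9, 9); (P11, 9, 9); (P11, 9, 9); (P11, 9, 9); (P35, 9, 9); (P35, 9, 9); (P35, 9, 9); (P35, 9, 9); (P38, 5, 5); (P4, 5, 5); (NULL, 4, NULL); (NULL, 4, NULL)

LEFT JOIN keeps every row from `authors`; unmatched rows get NULL for `papers`'s columns.
Matching on t1.auth_id = t2.auth_id.
Matched pairs: 11; unmatched t1 rows kept: 2.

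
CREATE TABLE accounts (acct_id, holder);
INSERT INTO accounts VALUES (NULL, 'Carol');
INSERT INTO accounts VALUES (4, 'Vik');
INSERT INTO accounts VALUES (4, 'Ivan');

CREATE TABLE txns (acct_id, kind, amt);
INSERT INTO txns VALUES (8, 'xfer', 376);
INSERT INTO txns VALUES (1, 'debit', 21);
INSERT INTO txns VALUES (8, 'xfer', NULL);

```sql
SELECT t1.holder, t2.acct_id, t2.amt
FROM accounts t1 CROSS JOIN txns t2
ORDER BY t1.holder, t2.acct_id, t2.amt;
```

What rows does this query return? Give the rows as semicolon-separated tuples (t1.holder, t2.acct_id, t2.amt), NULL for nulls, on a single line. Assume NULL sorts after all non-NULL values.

(Carol, 1, 21); (Carol, 8, 376); (Carol, 8, NULL); (Ivan, 1, 21); (Ivan, 8, 376); (Ivan, 8, NULL); (Vik, 1, 21); (Vik, 8, 376); (Vik, 8, NULL)

CROSS JOIN pairs every row of `accounts` with every row of `txns`: 3 × 3 = 9 rows.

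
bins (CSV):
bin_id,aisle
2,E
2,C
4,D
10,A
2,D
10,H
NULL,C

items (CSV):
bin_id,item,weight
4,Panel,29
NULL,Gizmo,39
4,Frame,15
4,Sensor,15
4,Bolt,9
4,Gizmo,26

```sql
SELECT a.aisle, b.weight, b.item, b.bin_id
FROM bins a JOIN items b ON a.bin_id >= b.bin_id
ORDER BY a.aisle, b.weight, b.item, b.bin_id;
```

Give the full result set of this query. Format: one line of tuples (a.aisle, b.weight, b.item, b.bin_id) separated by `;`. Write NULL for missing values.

(A, 9, Bolt, 4); (A, 15, Frame, 4); (A, 15, Sensor, 4); (A, 26, Gizmo, 4); (A, 29, Panel, 4); (D, 9, Bolt, 4); (D, 15, Frame, 4); (D, 15, Sensor, 4); (D, 26, Gizmo, 4); (D, 29, Panel, 4); (H, 9, Bolt, 4); (H, 15, Frame, 4); (H, 15, Sensor, 4); (H, 26, Gizmo, 4); (H, 29, Panel, 4)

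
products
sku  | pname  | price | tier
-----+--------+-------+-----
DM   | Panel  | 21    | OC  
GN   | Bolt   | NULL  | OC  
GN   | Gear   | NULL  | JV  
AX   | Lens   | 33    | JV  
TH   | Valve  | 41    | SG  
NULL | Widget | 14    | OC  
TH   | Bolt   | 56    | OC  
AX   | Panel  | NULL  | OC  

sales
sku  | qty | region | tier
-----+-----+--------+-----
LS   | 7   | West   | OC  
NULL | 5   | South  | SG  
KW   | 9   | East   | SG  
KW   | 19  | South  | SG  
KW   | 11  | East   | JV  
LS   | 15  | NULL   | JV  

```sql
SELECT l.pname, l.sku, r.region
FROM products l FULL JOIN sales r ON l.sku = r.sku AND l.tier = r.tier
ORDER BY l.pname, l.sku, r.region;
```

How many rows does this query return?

14

FULL OUTER JOIN keeps every row from both sides; unmatched rows get NULL for the other side's columns.
Matching on l.sku = r.sku AND l.tier = r.tier. A NULL in a compared column never satisfies the condition.
- l row (sku=DM, tier=OC): no match → kept, r columns NULL.
- l row (sku=GN, tier=OC): no match → kept, r columns NULL.
- l row (sku=GN, tier=JV): no match → kept, r columns NULL.
- l row (sku=AX, tier=JV): no match → kept, r columns NULL.
- l row (sku=TH, tier=SG): no match → kept, r columns NULL.
- l row (sku=NULL, tier=OC): no match → kept, r columns NULL.
- l row (sku=TH, tier=OC): no match → kept, r columns NULL.
- l row (sku=AX, tier=OC): no match → kept, r columns NULL.
- plus 6 unmatched r row(s), each kept with NULL l columns.
Total: 0 matched + 14 padded = 14 rows.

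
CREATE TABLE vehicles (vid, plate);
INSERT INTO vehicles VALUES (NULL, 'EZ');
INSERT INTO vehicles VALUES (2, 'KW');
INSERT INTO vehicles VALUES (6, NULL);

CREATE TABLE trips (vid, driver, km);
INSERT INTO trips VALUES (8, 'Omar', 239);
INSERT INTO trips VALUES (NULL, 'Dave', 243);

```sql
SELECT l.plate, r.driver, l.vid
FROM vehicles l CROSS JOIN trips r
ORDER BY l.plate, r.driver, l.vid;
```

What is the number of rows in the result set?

6

CROSS JOIN pairs every row of `vehicles` with every row of `trips`: 3 × 2 = 6 rows.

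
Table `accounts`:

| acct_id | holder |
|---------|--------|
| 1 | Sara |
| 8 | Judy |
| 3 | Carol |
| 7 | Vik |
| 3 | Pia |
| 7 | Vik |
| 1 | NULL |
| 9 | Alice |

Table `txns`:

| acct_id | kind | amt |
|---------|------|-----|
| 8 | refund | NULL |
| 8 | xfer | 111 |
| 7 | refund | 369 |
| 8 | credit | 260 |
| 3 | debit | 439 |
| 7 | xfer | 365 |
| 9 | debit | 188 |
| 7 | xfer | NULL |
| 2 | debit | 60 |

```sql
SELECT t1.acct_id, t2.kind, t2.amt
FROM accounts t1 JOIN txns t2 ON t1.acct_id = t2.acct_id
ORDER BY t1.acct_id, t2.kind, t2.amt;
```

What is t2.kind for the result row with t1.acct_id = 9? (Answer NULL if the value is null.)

debit

INNER JOIN keeps only pairs where the ON condition holds.
Matching on t1.acct_id = t2.acct_id.
Matched pairs: 12.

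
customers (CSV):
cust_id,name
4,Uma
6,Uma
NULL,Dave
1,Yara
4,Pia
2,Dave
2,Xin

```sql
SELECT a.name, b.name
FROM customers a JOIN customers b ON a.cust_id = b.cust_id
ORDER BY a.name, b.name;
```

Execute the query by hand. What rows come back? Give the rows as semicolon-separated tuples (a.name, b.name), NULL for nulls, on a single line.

INNER JOIN keeps only pairs where the ON condition holds.
Matching on a.cust_id = b.cust_id. A NULL in a compared column never satisfies the condition.
- a row (cust_id=4): matches 2 b row(s) → 2 output row(s).
- a row (cust_id=6): matches 1 b row(s) → 1 output row(s).
- a row (cust_id=NULL): no match → dropped.
- a row (cust_id=1): matches 1 b row(s) → 1 output row(s).
- a row (cust_id=4): matches 2 b row(s) → 2 output row(s).
- a row (cust_id=2): matches 2 b row(s) → 2 output row(s).
- a row (cust_id=2): matches 2 b row(s) → 2 output row(s).
After projecting and ordering:
a.name | b.name
Dave | Dave
Dave | Xin
Pia | Pia
Pia | Uma
Uma | Pia
Uma | Uma
Uma | Uma
Xin | Dave
Xin | Xin
Yara | Yara

(Dave, Dave); (Dave, Xin); (Pia, Pia); (Pia, Uma); (Uma, Pia); (Uma, Uma); (Uma, Uma); (Xin, Dave); (Xin, Xin); (Yara, Yara)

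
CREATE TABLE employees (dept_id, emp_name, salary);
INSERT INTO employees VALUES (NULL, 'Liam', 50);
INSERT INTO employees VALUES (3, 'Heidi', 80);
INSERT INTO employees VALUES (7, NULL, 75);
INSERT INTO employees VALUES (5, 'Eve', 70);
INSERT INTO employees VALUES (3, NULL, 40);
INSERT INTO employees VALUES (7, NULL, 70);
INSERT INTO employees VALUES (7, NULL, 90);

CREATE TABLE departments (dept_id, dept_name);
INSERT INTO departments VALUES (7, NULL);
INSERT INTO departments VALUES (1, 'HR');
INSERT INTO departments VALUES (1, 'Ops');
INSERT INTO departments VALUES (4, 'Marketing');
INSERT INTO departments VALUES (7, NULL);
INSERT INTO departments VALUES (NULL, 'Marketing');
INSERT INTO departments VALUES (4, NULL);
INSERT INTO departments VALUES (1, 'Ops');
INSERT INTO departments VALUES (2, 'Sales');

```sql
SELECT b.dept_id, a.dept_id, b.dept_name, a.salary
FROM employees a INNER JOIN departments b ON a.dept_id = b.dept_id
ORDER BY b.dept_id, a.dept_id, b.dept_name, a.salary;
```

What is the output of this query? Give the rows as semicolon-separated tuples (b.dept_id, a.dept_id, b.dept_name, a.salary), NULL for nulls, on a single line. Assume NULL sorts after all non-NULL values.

(7, 7, NULL, 70); (7, 7, NULL, 70); (7, 7, NULL, 75); (7, 7, NULL, 75); (7, 7, NULL, 90); (7, 7, NULL, 90)

INNER JOIN keeps only pairs where the ON condition holds.
Matching on a.dept_id = b.dept_id. A NULL in a compared column never satisfies the condition.
- a row (dept_id=NULL): no match → dropped.
- a row (dept_id=3): no match → dropped.
- a row (dept_id=7): matches 2 b row(s) → 2 output row(s).
- a row (dept_id=5): no match → dropped.
- a row (dept_id=3): no match → dropped.
- a row (dept_id=7): matches 2 b row(s) → 2 output row(s).
- a row (dept_id=7): matches 2 b row(s) → 2 output row(s).
After projecting and ordering:
b.dept_id | a.dept_id | b.dept_name | a.salary
7 | 7 | NULL | 70
7 | 7 | NULL | 70
7 | 7 | NULL | 75
7 | 7 | NULL | 75
7 | 7 | NULL | 90
7 | 7 | NULL | 90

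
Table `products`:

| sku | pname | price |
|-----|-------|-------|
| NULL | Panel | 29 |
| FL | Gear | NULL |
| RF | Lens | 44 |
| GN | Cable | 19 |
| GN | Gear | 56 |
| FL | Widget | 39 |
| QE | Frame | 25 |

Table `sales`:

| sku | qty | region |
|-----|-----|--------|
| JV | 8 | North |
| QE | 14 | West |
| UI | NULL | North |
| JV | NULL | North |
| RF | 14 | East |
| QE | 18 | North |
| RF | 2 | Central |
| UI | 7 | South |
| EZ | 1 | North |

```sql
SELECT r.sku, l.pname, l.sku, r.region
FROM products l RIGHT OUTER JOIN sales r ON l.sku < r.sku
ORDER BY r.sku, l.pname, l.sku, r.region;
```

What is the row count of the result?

RIGHT JOIN keeps every row from `sales`; unmatched rows get NULL for `products`'s columns.
Matching on l.sku < r.sku. A NULL in a compared column never satisfies the condition.
- sku=NULL: no matching r row.
- sku=FL: 8 matching r row(s), so 8 row(s) emitted.
- sku=RF: 2 matching r row(s), so 2 row(s) emitted.
- sku=GN: 8 matching r row(s), so 8 row(s) emitted.
- sku=GN: 8 matching r row(s), so 8 row(s) emitted.
- sku=FL: 8 matching r row(s), so 8 row(s) emitted.
- sku=QE: 4 matching r row(s), so 4 row(s) emitted.
- 1 row(s) from r found no l partner → padded with NULL.
Total: 38 matched + 1 padded = 39 rows.

39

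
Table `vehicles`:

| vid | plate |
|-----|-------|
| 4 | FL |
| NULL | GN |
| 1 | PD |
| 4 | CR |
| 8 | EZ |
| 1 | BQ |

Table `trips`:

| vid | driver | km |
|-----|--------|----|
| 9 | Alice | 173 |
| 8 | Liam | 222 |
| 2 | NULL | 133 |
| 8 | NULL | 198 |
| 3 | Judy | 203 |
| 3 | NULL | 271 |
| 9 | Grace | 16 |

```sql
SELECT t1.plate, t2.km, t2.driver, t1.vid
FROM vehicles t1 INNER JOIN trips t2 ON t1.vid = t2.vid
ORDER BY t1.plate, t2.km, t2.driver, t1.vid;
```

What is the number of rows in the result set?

INNER JOIN keeps only pairs where the ON condition holds.
Matching on t1.vid = t2.vid. A NULL in a compared column never satisfies the condition.
- t1 (vid=4) has no partner → excluded.
- t1 (vid=NULL) has no partner → excluded.
- t1 (vid=1) has no partner → excluded.
- t1 (vid=4) has no partner → excluded.
- t1 (vid=8) pairs with 2 row(s) of t2.
- t1 (vid=1) has no partner → excluded.
Total: 2 rows.

2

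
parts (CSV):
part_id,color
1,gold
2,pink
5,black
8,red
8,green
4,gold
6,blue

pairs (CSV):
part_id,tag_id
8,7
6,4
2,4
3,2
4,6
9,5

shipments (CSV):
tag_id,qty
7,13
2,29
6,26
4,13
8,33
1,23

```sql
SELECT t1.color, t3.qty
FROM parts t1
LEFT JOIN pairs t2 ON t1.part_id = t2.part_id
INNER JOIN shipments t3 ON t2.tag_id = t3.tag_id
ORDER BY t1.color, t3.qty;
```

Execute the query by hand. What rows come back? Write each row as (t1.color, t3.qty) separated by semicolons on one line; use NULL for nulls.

(blue, 13); (gold, 26); (green, 13); (pink, 13); (red, 13)

Step 1 — t1 LEFT JOIN t2 on part_id → 7 row(s).
Then INNER JOIN `shipments t3` on tag_id: keep only rows whose t2.tag_id appears in t3.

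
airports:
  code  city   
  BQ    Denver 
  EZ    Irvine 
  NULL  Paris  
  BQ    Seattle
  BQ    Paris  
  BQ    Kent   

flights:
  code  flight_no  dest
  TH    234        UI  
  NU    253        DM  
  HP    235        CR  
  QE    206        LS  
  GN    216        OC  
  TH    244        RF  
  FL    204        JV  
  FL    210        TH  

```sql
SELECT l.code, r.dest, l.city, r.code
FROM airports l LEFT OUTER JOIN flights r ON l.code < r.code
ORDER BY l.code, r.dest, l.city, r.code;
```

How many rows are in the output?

41

LEFT JOIN keeps every row from `airports`; unmatched rows get NULL for `flights`'s columns.
Matching on l.code < r.code. A NULL in a compared column never satisfies the condition.
Matched pairs: 40; unmatched l rows kept: 1.
Total: 40 matched + 1 padded = 41 rows.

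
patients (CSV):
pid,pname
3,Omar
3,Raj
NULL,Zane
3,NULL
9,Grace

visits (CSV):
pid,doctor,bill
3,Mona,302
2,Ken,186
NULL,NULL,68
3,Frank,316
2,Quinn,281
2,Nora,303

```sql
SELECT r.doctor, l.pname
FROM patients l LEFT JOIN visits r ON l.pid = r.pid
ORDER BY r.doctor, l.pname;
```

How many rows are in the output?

8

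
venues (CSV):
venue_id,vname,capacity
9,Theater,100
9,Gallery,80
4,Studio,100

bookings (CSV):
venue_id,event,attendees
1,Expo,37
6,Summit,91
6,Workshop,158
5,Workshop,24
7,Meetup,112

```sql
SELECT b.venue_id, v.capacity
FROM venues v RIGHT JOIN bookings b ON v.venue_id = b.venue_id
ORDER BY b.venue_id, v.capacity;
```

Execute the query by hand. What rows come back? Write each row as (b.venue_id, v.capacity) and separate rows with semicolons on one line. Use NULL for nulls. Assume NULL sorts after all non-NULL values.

(1, NULL); (5, NULL); (6, NULL); (6, NULL); (7, NULL)

RIGHT JOIN keeps every row from `bookings`; unmatched rows get NULL for `venues`'s columns.
Matching on v.venue_id = b.venue_id.
Matched pairs: 0; unmatched b rows kept: 5.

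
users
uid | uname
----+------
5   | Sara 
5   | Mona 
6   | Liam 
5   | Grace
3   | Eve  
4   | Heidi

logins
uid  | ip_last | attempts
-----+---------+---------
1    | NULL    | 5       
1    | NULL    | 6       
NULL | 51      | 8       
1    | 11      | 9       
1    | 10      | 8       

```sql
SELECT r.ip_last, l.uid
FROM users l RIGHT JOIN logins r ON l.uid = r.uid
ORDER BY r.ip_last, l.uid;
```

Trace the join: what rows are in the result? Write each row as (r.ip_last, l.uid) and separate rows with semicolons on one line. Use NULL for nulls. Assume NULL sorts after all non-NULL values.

(10, NULL); (11, NULL); (51, NULL); (NULL, NULL); (NULL, NULL)

RIGHT JOIN keeps every row from `logins`; unmatched rows get NULL for `users`'s columns.
Matching on l.uid = r.uid. A NULL in a compared column never satisfies the condition.
Matched pairs: 0; unmatched r rows kept: 5.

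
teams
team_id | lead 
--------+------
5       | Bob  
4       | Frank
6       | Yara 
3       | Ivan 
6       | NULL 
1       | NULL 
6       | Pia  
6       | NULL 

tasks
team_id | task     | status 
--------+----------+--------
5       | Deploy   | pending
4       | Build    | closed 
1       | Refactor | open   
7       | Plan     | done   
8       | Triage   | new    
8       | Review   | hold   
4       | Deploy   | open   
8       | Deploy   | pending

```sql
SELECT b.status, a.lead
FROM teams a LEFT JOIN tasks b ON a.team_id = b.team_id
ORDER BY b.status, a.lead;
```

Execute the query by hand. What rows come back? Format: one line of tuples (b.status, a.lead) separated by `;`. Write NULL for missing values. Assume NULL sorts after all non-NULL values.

(closed, Frank); (open, Frank); (open, NULL); (pending, Bob); (NULL, Ivan); (NULL, Pia); (NULL, Yara); (NULL, NULL); (NULL, NULL)

LEFT JOIN keeps every row from `teams`; unmatched rows get NULL for `tasks`'s columns.
Matching on a.team_id = b.team_id.
- a row (team_id=5): matches 1 b row(s) → 1 output row(s).
- a row (team_id=4): matches 2 b row(s) → 2 output row(s).
- a row (team_id=6): no match → kept, b columns NULL.
- a row (team_id=3): no match → kept, b columns NULL.
- a row (team_id=6): no match → kept, b columns NULL.
- a row (team_id=1): matches 1 b row(s) → 1 output row(s).
- a row (team_id=6): no match → kept, b columns NULL.
- a row (team_id=6): no match → kept, b columns NULL.
After projecting and ordering:
b.status | a.lead
closed | Frank
open | Frank
open | NULL
pending | Bob
NULL | Ivan
NULL | Pia
NULL | Yara
NULL | NULL
NULL | NULL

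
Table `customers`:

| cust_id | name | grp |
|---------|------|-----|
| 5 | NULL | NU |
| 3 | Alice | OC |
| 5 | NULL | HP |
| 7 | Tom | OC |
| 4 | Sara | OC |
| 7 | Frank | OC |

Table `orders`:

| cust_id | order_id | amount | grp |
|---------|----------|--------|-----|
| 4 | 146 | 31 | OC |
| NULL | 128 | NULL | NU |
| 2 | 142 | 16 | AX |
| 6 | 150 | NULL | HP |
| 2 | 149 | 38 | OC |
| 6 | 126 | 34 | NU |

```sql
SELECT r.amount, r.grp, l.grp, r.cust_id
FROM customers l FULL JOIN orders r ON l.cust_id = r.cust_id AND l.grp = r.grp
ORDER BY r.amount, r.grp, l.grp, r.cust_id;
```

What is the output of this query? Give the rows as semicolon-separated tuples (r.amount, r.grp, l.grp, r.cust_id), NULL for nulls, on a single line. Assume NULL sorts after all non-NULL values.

FULL OUTER JOIN keeps every row from both sides; unmatched rows get NULL for the other side's columns.
Matching on l.cust_id = r.cust_id AND l.grp = r.grp. A NULL in a compared column never satisfies the condition.
- cust_id=5, grp=NU: no r row matches, row kept with r columns NULL.
- cust_id=3, grp=OC: no r row matches, row kept with r columns NULL.
- cust_id=5, grp=HP: no r row matches, row kept with r columns NULL.
- cust_id=7, grp=OC: no r row matches, row kept with r columns NULL.
- cust_id=4, grp=OC: 1 matching r row(s), so 1 row(s) emitted.
- cust_id=7, grp=OC: no r row matches, row kept with r columns NULL.
- 5 r row(s) had no l match → kept, l columns NULL.

(16, AX, NULL, 2); (31, OC, OC, 4); (34, NU, NULL, 6); (38, OC, NULL, 2); (NULL, HP, NULL, 6); (NULL, NU, NULL, NULL); (NULL, NULL, HP, NULL); (NULL, NULL, NU, NULL); (NULL, NULL, OC, NULL); (NULL, NULL, OC, NULL); (NULL, NULL, OC, NULL)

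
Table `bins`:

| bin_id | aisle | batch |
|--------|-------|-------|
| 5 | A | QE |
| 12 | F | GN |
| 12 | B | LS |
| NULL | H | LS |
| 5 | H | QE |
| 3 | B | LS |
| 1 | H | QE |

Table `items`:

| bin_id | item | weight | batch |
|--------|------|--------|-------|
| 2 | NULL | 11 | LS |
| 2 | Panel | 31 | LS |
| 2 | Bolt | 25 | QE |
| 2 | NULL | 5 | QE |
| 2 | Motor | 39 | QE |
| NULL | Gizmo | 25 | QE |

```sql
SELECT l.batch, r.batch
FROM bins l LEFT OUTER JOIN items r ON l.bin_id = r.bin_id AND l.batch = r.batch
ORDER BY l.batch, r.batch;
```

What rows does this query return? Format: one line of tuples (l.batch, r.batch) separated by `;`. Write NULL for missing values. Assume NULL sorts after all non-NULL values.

LEFT JOIN keeps every row from `bins`; unmatched rows get NULL for `items`'s columns.
Matching on l.bin_id = r.bin_id AND l.batch = r.batch. A NULL in a compared column never satisfies the condition.
- l (bin_id=5, batch=QE) has no partner → padded with NULL.
- l (bin_id=12, batch=GN) has no partner → padded with NULL.
- l (bin_id=12, batch=LS) has no partner → padded with NULL.
- l (bin_id=NULL, batch=LS) has no partner → padded with NULL.
- l (bin_id=5, batch=QE) has no partner → padded with NULL.
- l (bin_id=3, batch=LS) has no partner → padded with NULL.
- l (bin_id=1, batch=QE) has no partner → padded with NULL.
After projecting and ordering:
l.batch | r.batch
GN | NULL
LS | NULL
LS | NULL
LS | NULL
QE | NULL
QE | NULL
QE | NULL

(GN, NULL); (LS, NULL); (LS, NULL); (LS, NULL); (QE, NULL); (QE, NULL); (QE, NULL)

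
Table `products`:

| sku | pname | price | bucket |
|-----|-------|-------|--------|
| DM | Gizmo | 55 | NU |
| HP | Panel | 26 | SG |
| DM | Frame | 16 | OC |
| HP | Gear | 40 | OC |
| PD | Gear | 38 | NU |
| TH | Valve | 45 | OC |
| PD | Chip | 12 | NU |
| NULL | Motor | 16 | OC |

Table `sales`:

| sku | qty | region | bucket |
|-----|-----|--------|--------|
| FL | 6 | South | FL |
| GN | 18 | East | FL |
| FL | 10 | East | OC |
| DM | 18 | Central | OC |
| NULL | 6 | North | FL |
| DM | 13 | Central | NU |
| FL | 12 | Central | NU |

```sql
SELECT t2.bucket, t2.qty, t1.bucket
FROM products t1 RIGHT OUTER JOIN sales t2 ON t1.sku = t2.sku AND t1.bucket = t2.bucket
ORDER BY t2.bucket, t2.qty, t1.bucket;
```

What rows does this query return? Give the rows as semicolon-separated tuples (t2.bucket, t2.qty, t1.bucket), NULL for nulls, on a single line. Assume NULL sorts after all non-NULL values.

RIGHT JOIN keeps every row from `sales`; unmatched rows get NULL for `products`'s columns.
Matching on t1.sku = t2.sku AND t1.bucket = t2.bucket. A NULL in a compared column never satisfies the condition.
- t1 (sku=DM, bucket=NU) pairs with 1 row(s) of t2.
- t1 (sku=HP, bucket=SG) has no partner in t2.
- t1 (sku=DM, bucket=OC) pairs with 1 row(s) of t2.
- t1 (sku=HP, bucket=OC) has no partner in t2.
- t1 (sku=PD, bucket=NU) has no partner in t2.
- t1 (sku=TH, bucket=OC) has no partner in t2.
- t1 (sku=PD, bucket=NU) has no partner in t2.
- t1 (sku=NULL, bucket=OC) has no partner in t2.
- 5 t2 row(s) had no t1 match → kept, t1 columns NULL.
After projecting and ordering:
t2.bucket | t2.qty | t1.bucket
FL | 6 | NULL
FL | 6 | NULL
FL | 18 | NULL
NU | 12 | NULL
NU | 13 | NU
OC | 10 | NULL
OC | 18 | OC

(FL, 6, NULL); (FL, 6, NULL); (FL, 18, NULL); (NU, 12, NULL); (NU, 13, NU); (OC, 10, NULL); (OC, 18, OC)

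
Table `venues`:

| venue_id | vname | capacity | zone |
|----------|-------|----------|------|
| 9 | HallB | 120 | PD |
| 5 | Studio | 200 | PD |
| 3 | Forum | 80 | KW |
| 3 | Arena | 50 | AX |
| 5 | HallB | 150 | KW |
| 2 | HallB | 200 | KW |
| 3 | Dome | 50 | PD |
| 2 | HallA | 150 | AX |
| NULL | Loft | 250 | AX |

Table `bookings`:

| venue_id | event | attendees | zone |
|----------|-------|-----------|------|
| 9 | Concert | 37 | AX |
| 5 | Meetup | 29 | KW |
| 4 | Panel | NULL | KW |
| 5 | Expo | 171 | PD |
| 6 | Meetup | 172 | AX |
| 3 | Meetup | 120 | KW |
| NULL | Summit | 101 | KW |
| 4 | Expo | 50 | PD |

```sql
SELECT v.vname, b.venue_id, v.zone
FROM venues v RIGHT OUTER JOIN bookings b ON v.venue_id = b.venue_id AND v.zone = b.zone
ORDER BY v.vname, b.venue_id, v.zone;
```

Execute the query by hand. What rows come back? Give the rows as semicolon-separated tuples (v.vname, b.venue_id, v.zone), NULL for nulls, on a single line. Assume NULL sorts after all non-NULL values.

RIGHT JOIN keeps every row from `bookings`; unmatched rows get NULL for `venues`'s columns.
Matching on v.venue_id = b.venue_id AND v.zone = b.zone. A NULL in a compared column never satisfies the condition.
Matched pairs: 3; unmatched b rows kept: 5.

(Forum, 3, KW); (HallB, 5, KW); (Studio, 5, PD); (NULL, 4, NULL); (NULL, 4, NULL); (NULL, 6, NULL); (NULL, 9, NULL); (NULL, NULL, NULL)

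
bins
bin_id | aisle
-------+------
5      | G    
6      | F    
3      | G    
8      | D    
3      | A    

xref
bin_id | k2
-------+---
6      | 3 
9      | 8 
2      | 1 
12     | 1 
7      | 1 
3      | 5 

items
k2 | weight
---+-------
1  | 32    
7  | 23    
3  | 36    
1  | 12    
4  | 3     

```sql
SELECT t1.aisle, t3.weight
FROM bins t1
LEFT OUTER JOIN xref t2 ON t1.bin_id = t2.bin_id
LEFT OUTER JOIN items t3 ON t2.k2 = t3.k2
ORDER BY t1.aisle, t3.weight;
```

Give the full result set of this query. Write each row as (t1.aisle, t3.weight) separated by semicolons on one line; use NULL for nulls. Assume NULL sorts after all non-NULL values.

(A, NULL); (D, NULL); (F, 36); (G, NULL); (G, NULL)

Evaluate left to right. First `bins t1 LEFT JOIN xref t2` on bin_id: 5 row(s).
Then LEFT JOIN `items t3` on k2: each of those 5 rows is kept; rows whose t2.k2 has no match in t3 get NULL for t3's columns.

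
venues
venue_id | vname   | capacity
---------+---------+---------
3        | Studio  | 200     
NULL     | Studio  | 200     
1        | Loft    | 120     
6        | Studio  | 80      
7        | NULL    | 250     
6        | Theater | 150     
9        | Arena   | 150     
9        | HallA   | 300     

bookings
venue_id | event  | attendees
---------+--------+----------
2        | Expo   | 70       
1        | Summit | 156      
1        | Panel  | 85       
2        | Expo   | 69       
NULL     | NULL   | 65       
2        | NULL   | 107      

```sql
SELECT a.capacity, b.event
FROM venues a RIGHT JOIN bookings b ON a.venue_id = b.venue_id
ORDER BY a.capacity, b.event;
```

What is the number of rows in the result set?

6

RIGHT JOIN keeps every row from `bookings`; unmatched rows get NULL for `venues`'s columns.
Matching on a.venue_id = b.venue_id. A NULL in a compared column never satisfies the condition.
- venue_id=3: no matching b row.
- venue_id=NULL: no matching b row.
- venue_id=1: 2 matching b row(s), so 2 row(s) emitted.
- venue_id=6: no matching b row.
- venue_id=7: no matching b row.
- venue_id=6: no matching b row.
- venue_id=9: no matching b row.
- venue_id=9: no matching b row.
- 4 row(s) from b found no a partner → padded with NULL.
Total: 2 matched + 4 padded = 6 rows.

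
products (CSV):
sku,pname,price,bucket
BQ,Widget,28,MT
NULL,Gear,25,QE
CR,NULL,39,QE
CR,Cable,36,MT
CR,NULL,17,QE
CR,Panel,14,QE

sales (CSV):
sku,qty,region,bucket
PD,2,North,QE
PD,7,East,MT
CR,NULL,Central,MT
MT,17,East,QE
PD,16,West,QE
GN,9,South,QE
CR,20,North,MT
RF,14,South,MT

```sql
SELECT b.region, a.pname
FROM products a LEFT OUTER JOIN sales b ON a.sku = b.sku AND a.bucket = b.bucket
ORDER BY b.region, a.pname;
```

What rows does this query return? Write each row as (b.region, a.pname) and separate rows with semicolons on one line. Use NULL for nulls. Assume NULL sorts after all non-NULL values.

(Central, Cable); (North, Cable); (NULL, Gear); (NULL, Panel); (NULL, Widget); (NULL, NULL); (NULL, NULL)

LEFT JOIN keeps every row from `products`; unmatched rows get NULL for `sales`'s columns.
Matching on a.sku = b.sku AND a.bucket = b.bucket. A NULL in a compared column never satisfies the condition.
Matched pairs: 2; unmatched a rows kept: 5.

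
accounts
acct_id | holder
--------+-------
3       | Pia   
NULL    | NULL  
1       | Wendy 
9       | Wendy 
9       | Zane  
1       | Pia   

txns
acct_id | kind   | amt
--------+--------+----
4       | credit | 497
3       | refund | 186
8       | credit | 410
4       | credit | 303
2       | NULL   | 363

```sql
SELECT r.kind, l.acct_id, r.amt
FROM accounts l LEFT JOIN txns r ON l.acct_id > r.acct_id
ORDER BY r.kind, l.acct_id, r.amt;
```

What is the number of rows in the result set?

14

LEFT JOIN keeps every row from `accounts`; unmatched rows get NULL for `txns`'s columns.
Matching on l.acct_id > r.acct_id. A NULL in a compared column never satisfies the condition.
Matched pairs: 11; unmatched l rows kept: 3.
Total: 11 matched + 3 padded = 14 rows.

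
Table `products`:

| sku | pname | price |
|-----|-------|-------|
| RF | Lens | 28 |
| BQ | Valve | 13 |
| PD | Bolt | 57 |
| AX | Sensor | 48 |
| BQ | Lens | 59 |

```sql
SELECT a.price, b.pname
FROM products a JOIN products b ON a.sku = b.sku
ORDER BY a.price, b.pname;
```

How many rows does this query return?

7

INNER JOIN keeps only pairs where the ON condition holds.
Matching on a.sku = b.sku.
- a[0] sku=RF → 1 match(es) in b → 1 row(s).
- a[1] sku=BQ → 2 match(es) in b → 2 row(s).
- a[2] sku=PD → 1 match(es) in b → 1 row(s).
- a[3] sku=AX → 1 match(es) in b → 1 row(s).
- a[4] sku=BQ → 2 match(es) in b → 2 row(s).
Total: 7 rows.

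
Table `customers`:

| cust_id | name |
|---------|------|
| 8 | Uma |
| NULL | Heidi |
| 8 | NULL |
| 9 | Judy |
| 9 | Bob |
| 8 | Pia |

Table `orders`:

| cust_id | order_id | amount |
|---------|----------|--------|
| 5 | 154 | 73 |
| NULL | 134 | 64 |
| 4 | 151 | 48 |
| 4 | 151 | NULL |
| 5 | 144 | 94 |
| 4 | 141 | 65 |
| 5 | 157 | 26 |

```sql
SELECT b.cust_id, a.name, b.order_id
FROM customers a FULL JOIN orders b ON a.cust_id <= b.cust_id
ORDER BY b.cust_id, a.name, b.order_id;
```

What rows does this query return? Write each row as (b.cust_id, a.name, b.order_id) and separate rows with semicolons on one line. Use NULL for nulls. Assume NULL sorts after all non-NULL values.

(4, NULL, 141); (4, NULL, 151); (4, NULL, 151); (5, NULL, 144); (5, NULL, 154); (5, NULL, 157); (NULL, Bob, NULL); (NULL, Heidi, NULL); (NULL, Judy, NULL); (NULL, Pia, NULL); (NULL, Uma, NULL); (NULL, NULL, 134); (NULL, NULL, NULL)

FULL OUTER JOIN keeps every row from both sides; unmatched rows get NULL for the other side's columns.
Matching on a.cust_id <= b.cust_id. A NULL in a compared column never satisfies the condition.
- a[0] cust_id=8 → no match; kept with NULLs on the b side.
- a[1] cust_id=NULL → no match; kept with NULLs on the b side.
- a[2] cust_id=8 → no match; kept with NULLs on the b side.
- a[3] cust_id=9 → no match; kept with NULLs on the b side.
- a[4] cust_id=9 → no match; kept with NULLs on the b side.
- a[5] cust_id=8 → no match; kept with NULLs on the b side.
- 7 b row(s) had no a match → kept, a columns NULL.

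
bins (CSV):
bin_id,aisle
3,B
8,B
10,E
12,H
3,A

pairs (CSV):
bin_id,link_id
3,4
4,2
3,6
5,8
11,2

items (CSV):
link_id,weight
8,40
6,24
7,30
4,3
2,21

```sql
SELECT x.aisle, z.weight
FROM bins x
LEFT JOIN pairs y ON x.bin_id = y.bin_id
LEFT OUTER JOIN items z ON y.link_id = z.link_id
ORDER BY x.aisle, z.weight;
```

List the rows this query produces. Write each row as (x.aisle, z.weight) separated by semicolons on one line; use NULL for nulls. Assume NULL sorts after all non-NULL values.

(A, 3); (A, 24); (B, 3); (B, 24); (B, NULL); (E, NULL); (H, NULL)

Evaluate left to right. First `bins x LEFT JOIN pairs y` on bin_id: 7 row(s).
Then LEFT JOIN `items z` on link_id: each of those 7 rows is kept; rows whose y.link_id has no match in z get NULL for z's columns.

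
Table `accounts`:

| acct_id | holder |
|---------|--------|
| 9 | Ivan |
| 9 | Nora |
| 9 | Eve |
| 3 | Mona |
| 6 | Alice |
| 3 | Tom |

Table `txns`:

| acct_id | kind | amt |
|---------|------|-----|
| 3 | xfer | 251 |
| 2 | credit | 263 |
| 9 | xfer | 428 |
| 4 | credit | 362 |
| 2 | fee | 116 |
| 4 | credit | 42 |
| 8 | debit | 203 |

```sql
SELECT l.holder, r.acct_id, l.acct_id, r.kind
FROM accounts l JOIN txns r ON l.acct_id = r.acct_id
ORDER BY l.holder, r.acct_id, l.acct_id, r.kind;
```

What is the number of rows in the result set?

INNER JOIN keeps only pairs where the ON condition holds.
Matching on l.acct_id = r.acct_id.
Matched pairs: 5.
Total: 5 rows.

5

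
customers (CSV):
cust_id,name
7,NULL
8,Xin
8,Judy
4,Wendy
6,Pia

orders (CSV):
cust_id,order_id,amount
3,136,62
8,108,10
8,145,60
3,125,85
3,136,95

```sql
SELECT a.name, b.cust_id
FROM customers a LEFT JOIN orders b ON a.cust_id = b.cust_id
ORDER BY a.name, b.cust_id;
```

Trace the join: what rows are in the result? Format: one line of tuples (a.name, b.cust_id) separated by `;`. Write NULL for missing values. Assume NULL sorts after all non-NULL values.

(Judy, 8); (Judy, 8); (Pia, NULL); (Wendy, NULL); (Xin, 8); (Xin, 8); (NULL, NULL)

LEFT JOIN keeps every row from `customers`; unmatched rows get NULL for `orders`'s columns.
Matching on a.cust_id = b.cust_id.
Matched pairs: 4; unmatched a rows kept: 3.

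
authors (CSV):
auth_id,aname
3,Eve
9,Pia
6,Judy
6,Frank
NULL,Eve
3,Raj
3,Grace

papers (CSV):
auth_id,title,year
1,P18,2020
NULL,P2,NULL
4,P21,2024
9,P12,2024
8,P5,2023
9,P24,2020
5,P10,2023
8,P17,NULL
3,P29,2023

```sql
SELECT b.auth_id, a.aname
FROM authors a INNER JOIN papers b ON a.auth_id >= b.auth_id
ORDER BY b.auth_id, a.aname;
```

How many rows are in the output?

INNER JOIN keeps only pairs where the ON condition holds.
Matching on a.auth_id >= b.auth_id. A NULL in a compared column never satisfies the condition.
- a (auth_id=3) pairs with 2 row(s) of b.
- a (auth_id=9) pairs with 8 row(s) of b.
- a (auth_id=6) pairs with 4 row(s) of b.
- a (auth_id=6) pairs with 4 row(s) of b.
- a (auth_id=NULL) has no partner → excluded.
- a (auth_id=3) pairs with 2 row(s) of b.
- a (auth_id=3) pairs with 2 row(s) of b.
Total: 22 rows.

22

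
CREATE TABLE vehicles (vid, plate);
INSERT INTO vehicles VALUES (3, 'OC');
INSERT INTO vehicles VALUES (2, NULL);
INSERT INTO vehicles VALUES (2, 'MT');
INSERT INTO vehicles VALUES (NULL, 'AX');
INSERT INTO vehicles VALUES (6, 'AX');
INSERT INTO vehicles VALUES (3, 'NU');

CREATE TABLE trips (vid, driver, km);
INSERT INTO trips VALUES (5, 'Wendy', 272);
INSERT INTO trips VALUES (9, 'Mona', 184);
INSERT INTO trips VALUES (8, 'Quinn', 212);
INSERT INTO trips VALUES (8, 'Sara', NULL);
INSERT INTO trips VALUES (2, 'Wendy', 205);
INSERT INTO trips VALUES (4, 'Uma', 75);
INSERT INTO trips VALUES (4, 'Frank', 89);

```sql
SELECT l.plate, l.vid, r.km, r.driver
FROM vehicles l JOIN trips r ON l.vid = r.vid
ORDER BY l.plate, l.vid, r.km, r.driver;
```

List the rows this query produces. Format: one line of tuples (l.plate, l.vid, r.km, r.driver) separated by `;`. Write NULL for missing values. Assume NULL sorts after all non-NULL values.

INNER JOIN keeps only pairs where the ON condition holds.
Matching on l.vid = r.vid. A NULL in a compared column never satisfies the condition.
- l (vid=3) has no partner → excluded.
- l (vid=2) pairs with 1 row(s) of r.
- l (vid=2) pairs with 1 row(s) of r.
- l (vid=NULL) has no partner → excluded.
- l (vid=6) has no partner → excluded.
- l (vid=3) has no partner → excluded.
After projecting and ordering:
l.plate | l.vid | r.km | r.driver
MT | 2 | 205 | Wendy
NULL | 2 | 205 | Wendy

(MT, 2, 205, Wendy); (NULL, 2, 205, Wendy)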